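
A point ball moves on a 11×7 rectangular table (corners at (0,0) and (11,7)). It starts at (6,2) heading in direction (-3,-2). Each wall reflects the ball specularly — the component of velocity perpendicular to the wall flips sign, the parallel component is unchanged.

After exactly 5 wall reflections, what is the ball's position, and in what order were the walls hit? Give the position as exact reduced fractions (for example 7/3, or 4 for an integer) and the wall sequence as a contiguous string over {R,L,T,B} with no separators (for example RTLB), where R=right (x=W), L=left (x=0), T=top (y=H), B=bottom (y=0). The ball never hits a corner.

1. t=1 → B at (3,0); v=(-3,2)
2. t=1 → L at (0,2); v=(3,2)
3. t=5/2 → T at (15/2,7); v=(3,-2)
4. t=7/6 → R at (11,14/3); v=(-3,-2)
5. t=7/3 → B at (4,0); v=(-3,2)

Final position: (4,0)
Wall sequence: BLTRB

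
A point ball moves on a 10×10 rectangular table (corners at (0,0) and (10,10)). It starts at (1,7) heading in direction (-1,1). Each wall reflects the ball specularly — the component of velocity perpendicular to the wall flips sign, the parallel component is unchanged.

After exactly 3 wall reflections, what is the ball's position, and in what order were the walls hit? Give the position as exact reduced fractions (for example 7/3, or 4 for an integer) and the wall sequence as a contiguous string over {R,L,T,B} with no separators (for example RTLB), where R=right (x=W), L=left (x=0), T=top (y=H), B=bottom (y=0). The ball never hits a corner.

Final position: (10,2)
Wall sequence: LTR

1. t=1 → L at (0,8); v=(1,1)
2. t=2 → T at (2,10); v=(1,-1)
3. t=8 → R at (10,2); v=(-1,-1)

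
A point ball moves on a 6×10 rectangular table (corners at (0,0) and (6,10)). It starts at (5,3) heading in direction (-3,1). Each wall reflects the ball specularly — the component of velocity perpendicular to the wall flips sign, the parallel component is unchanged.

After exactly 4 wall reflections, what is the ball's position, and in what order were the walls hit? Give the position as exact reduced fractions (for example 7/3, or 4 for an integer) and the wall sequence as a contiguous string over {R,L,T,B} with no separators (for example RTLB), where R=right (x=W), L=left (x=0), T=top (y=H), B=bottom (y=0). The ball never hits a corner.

Final position: (4,10)
Wall sequence: LRLT

1. t=5/3 → L at (0,14/3); v=(3,1)
2. t=2 → R at (6,20/3); v=(-3,1)
3. t=2 → L at (0,26/3); v=(3,1)
4. t=4/3 → T at (4,10); v=(3,-1)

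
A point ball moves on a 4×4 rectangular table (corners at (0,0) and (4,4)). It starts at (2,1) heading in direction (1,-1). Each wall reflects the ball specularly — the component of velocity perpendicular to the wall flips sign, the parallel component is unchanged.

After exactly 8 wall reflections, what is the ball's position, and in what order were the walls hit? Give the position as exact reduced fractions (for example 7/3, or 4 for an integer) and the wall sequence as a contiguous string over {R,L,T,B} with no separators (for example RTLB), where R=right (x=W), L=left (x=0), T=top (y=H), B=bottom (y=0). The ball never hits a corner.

Final position: (0,3)
Wall sequence: BRTLBRTL

1. t=1 → B at (3,0); v=(1,1)
2. t=1 → R at (4,1); v=(-1,1)
3. t=3 → T at (1,4); v=(-1,-1)
4. t=1 → L at (0,3); v=(1,-1)
5. t=3 → B at (3,0); v=(1,1)
6. t=1 → R at (4,1); v=(-1,1)
7. t=3 → T at (1,4); v=(-1,-1)
8. t=1 → L at (0,3); v=(1,-1)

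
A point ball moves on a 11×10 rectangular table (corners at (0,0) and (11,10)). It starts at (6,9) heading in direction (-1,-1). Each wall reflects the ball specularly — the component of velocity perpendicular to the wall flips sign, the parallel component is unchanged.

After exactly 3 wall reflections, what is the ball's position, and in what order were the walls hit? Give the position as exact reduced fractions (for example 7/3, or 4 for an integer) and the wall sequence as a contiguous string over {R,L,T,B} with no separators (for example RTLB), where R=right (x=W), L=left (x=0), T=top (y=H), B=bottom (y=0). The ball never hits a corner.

Final position: (11,8)
Wall sequence: LBR

1. t=6 → L at (0,3); v=(1,-1)
2. t=3 → B at (3,0); v=(1,1)
3. t=8 → R at (11,8); v=(-1,1)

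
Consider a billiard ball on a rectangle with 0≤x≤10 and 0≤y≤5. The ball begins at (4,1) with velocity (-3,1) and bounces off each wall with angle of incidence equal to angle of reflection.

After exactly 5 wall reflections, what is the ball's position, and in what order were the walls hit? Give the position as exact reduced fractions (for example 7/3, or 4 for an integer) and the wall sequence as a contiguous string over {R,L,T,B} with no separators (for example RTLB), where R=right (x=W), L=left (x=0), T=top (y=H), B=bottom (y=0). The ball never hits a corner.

Final position: (3,0)
Wall sequence: LTRLB

1. t=4/3 → L at (0,7/3); v=(3,1)
2. t=8/3 → T at (8,5); v=(3,-1)
3. t=2/3 → R at (10,13/3); v=(-3,-1)
4. t=10/3 → L at (0,1); v=(3,-1)
5. t=1 → B at (3,0); v=(3,1)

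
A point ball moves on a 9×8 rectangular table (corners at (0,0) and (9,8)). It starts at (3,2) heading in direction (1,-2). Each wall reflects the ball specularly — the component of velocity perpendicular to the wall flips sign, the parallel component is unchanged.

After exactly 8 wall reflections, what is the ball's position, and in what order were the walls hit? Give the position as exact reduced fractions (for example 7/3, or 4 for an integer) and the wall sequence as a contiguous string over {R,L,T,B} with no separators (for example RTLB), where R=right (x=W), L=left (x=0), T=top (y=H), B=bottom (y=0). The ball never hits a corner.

Final position: (6,8)
Wall sequence: BTRBTLBT

1. t=1 → B at (4,0); v=(1,2)
2. t=4 → T at (8,8); v=(1,-2)
3. t=1 → R at (9,6); v=(-1,-2)
4. t=3 → B at (6,0); v=(-1,2)
5. t=4 → T at (2,8); v=(-1,-2)
6. t=2 → L at (0,4); v=(1,-2)
7. t=2 → B at (2,0); v=(1,2)
8. t=4 → T at (6,8); v=(1,-2)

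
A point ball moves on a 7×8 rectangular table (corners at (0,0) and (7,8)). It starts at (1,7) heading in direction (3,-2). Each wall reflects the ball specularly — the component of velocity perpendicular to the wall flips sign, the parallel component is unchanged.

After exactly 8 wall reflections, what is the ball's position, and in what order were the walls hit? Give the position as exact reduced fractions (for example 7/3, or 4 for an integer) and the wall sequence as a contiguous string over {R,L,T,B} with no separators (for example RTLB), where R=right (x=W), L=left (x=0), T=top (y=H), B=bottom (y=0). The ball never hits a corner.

Final position: (13/2,0)
Wall sequence: RBLRTLRB

1. t=2 → R at (7,3); v=(-3,-2)
2. t=3/2 → B at (5/2,0); v=(-3,2)
3. t=5/6 → L at (0,5/3); v=(3,2)
4. t=7/3 → R at (7,19/3); v=(-3,2)
5. t=5/6 → T at (9/2,8); v=(-3,-2)
6. t=3/2 → L at (0,5); v=(3,-2)
7. t=7/3 → R at (7,1/3); v=(-3,-2)
8. t=1/6 → B at (13/2,0); v=(-3,2)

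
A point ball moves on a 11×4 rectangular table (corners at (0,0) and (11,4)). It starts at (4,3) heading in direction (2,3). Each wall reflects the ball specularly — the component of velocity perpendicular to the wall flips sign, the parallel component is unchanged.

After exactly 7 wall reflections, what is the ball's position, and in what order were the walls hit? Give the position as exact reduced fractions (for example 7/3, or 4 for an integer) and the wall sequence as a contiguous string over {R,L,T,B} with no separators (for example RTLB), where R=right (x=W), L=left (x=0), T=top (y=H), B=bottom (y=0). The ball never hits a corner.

Final position: (4,0)
Wall sequence: TBTRBTB

1. t=1/3 → T at (14/3,4); v=(2,-3)
2. t=4/3 → B at (22/3,0); v=(2,3)
3. t=4/3 → T at (10,4); v=(2,-3)
4. t=1/2 → R at (11,5/2); v=(-2,-3)
5. t=5/6 → B at (28/3,0); v=(-2,3)
6. t=4/3 → T at (20/3,4); v=(-2,-3)
7. t=4/3 → B at (4,0); v=(-2,3)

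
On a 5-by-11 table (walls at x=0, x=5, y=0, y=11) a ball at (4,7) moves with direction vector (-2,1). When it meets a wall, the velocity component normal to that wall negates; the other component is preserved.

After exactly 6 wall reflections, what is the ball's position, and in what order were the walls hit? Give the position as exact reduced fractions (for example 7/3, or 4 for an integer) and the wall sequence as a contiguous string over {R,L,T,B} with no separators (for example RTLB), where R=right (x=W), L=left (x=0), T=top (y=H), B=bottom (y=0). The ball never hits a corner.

1. t=2 → L at (0,9); v=(2,1)
2. t=2 → T at (4,11); v=(2,-1)
3. t=1/2 → R at (5,21/2); v=(-2,-1)
4. t=5/2 → L at (0,8); v=(2,-1)
5. t=5/2 → R at (5,11/2); v=(-2,-1)
6. t=5/2 → L at (0,3); v=(2,-1)

Final position: (0,3)
Wall sequence: LTRLRL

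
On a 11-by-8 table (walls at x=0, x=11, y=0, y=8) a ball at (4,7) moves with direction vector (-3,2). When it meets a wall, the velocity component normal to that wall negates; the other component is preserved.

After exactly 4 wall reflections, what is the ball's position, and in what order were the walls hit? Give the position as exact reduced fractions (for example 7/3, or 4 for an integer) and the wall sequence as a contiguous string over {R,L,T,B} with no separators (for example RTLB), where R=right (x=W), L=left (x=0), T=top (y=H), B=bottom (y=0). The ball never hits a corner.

1. t=1/2 → T at (5/2,8); v=(-3,-2)
2. t=5/6 → L at (0,19/3); v=(3,-2)
3. t=19/6 → B at (19/2,0); v=(3,2)
4. t=1/2 → R at (11,1); v=(-3,2)

Final position: (11,1)
Wall sequence: TLBR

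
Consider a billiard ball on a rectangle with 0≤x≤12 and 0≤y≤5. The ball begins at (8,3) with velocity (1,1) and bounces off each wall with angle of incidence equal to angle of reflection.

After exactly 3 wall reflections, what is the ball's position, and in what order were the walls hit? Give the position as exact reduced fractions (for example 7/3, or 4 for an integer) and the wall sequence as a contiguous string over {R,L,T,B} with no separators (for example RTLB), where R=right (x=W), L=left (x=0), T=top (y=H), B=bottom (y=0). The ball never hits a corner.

1. t=2 → T at (10,5); v=(1,-1)
2. t=2 → R at (12,3); v=(-1,-1)
3. t=3 → B at (9,0); v=(-1,1)

Final position: (9,0)
Wall sequence: TRB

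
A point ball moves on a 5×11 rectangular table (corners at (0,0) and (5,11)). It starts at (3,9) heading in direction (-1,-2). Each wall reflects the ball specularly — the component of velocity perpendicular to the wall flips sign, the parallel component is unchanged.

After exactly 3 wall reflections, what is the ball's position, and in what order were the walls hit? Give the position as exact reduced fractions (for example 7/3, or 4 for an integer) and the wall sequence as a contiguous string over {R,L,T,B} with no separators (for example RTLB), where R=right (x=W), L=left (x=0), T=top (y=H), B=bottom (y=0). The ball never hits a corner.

1. t=3 → L at (0,3); v=(1,-2)
2. t=3/2 → B at (3/2,0); v=(1,2)
3. t=7/2 → R at (5,7); v=(-1,2)

Final position: (5,7)
Wall sequence: LBR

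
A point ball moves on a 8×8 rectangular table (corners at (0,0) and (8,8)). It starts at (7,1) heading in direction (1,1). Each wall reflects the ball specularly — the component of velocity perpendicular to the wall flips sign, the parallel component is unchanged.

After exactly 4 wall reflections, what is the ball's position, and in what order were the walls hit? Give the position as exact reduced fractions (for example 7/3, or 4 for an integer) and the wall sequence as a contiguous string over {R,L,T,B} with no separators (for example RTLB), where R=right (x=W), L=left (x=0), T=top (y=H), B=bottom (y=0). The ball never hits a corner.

Final position: (6,0)
Wall sequence: RTLB

1. t=1 → R at (8,2); v=(-1,1)
2. t=6 → T at (2,8); v=(-1,-1)
3. t=2 → L at (0,6); v=(1,-1)
4. t=6 → B at (6,0); v=(1,1)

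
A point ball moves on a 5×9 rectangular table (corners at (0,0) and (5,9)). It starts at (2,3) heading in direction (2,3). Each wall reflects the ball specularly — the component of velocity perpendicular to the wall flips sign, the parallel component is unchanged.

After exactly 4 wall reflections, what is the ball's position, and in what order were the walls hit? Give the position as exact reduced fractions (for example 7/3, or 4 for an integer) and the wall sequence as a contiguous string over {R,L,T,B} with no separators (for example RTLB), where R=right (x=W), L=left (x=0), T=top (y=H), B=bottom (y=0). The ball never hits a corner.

Final position: (2,0)
Wall sequence: RTLB

1. t=3/2 → R at (5,15/2); v=(-2,3)
2. t=1/2 → T at (4,9); v=(-2,-3)
3. t=2 → L at (0,3); v=(2,-3)
4. t=1 → B at (2,0); v=(2,3)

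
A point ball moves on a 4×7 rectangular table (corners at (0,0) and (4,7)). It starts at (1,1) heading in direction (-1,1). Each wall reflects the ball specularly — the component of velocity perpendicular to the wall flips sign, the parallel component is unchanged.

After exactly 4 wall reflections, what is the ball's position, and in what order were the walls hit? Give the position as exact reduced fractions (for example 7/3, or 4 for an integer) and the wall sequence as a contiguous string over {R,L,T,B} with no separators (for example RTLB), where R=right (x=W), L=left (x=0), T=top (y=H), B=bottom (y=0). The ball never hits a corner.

1. t=1 → L at (0,2); v=(1,1)
2. t=4 → R at (4,6); v=(-1,1)
3. t=1 → T at (3,7); v=(-1,-1)
4. t=3 → L at (0,4); v=(1,-1)

Final position: (0,4)
Wall sequence: LRTL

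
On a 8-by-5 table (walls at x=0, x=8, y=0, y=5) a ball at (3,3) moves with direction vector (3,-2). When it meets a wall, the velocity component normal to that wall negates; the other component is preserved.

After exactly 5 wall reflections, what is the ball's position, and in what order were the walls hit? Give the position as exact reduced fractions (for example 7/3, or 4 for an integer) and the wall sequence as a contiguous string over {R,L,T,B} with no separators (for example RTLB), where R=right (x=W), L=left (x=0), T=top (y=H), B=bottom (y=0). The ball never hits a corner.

Final position: (13/2,0)
Wall sequence: BRTLB

1. t=3/2 → B at (15/2,0); v=(3,2)
2. t=1/6 → R at (8,1/3); v=(-3,2)
3. t=7/3 → T at (1,5); v=(-3,-2)
4. t=1/3 → L at (0,13/3); v=(3,-2)
5. t=13/6 → B at (13/2,0); v=(3,2)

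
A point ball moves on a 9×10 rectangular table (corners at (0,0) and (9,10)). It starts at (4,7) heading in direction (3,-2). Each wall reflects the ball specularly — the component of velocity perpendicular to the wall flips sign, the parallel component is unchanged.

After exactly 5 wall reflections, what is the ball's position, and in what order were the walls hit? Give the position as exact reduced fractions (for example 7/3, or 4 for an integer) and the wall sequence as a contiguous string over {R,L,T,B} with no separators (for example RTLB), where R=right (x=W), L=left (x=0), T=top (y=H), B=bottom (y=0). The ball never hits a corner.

Final position: (13/2,10)
Wall sequence: RBLRT

1. t=5/3 → R at (9,11/3); v=(-3,-2)
2. t=11/6 → B at (7/2,0); v=(-3,2)
3. t=7/6 → L at (0,7/3); v=(3,2)
4. t=3 → R at (9,25/3); v=(-3,2)
5. t=5/6 → T at (13/2,10); v=(-3,-2)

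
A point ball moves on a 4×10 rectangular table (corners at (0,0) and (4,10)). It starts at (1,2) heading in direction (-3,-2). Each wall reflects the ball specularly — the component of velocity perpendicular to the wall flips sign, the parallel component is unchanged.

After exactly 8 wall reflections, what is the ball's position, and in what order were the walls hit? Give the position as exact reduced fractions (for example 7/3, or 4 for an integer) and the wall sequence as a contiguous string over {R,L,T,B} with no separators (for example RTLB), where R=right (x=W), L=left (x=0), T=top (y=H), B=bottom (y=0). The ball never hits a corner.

Final position: (4,8)
Wall sequence: LBRLRLTR

1. t=1/3 → L at (0,4/3); v=(3,-2)
2. t=2/3 → B at (2,0); v=(3,2)
3. t=2/3 → R at (4,4/3); v=(-3,2)
4. t=4/3 → L at (0,4); v=(3,2)
5. t=4/3 → R at (4,20/3); v=(-3,2)
6. t=4/3 → L at (0,28/3); v=(3,2)
7. t=1/3 → T at (1,10); v=(3,-2)
8. t=1 → R at (4,8); v=(-3,-2)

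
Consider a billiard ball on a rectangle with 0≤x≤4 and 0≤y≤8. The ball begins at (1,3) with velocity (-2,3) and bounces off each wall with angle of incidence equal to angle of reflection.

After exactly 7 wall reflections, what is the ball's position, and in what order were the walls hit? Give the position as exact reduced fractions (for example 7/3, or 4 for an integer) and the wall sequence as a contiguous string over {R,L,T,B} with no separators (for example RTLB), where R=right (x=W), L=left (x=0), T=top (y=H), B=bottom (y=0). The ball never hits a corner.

1. t=1/2 → L at (0,9/2); v=(2,3)
2. t=7/6 → T at (7/3,8); v=(2,-3)
3. t=5/6 → R at (4,11/2); v=(-2,-3)
4. t=11/6 → B at (1/3,0); v=(-2,3)
5. t=1/6 → L at (0,1/2); v=(2,3)
6. t=2 → R at (4,13/2); v=(-2,3)
7. t=1/2 → T at (3,8); v=(-2,-3)

Final position: (3,8)
Wall sequence: LTRBLRT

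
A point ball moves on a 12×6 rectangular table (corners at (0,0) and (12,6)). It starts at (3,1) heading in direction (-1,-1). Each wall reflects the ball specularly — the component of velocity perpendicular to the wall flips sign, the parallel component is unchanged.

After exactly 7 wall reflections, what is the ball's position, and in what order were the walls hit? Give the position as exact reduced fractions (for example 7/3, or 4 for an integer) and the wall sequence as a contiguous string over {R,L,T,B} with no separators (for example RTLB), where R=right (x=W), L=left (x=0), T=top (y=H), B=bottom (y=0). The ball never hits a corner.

Final position: (2,0)
Wall sequence: BLTBRTB

1. t=1 → B at (2,0); v=(-1,1)
2. t=2 → L at (0,2); v=(1,1)
3. t=4 → T at (4,6); v=(1,-1)
4. t=6 → B at (10,0); v=(1,1)
5. t=2 → R at (12,2); v=(-1,1)
6. t=4 → T at (8,6); v=(-1,-1)
7. t=6 → B at (2,0); v=(-1,1)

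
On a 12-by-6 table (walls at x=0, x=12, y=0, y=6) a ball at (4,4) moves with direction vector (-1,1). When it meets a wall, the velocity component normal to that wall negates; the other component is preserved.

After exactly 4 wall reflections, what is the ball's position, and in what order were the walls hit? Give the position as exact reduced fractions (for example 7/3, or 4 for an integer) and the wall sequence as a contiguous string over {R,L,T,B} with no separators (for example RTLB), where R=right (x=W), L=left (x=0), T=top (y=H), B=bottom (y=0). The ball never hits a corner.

1. t=2 → T at (2,6); v=(-1,-1)
2. t=2 → L at (0,4); v=(1,-1)
3. t=4 → B at (4,0); v=(1,1)
4. t=6 → T at (10,6); v=(1,-1)

Final position: (10,6)
Wall sequence: TLBT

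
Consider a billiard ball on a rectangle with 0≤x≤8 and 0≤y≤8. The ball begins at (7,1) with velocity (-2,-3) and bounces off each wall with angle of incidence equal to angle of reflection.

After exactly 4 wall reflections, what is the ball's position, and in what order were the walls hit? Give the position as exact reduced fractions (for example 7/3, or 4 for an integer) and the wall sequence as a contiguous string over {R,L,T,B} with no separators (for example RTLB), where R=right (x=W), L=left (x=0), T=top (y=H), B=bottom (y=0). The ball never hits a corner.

1. t=1/3 → B at (19/3,0); v=(-2,3)
2. t=8/3 → T at (1,8); v=(-2,-3)
3. t=1/2 → L at (0,13/2); v=(2,-3)
4. t=13/6 → B at (13/3,0); v=(2,3)

Final position: (13/3,0)
Wall sequence: BTLB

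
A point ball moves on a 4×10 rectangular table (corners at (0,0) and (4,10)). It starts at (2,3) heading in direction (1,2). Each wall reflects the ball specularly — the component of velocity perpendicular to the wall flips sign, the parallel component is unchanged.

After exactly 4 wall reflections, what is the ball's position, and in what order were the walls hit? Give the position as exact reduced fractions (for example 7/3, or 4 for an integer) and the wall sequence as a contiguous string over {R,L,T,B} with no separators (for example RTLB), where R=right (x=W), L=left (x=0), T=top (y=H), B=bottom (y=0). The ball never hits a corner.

Final position: (5/2,0)
Wall sequence: RTLB

1. t=2 → R at (4,7); v=(-1,2)
2. t=3/2 → T at (5/2,10); v=(-1,-2)
3. t=5/2 → L at (0,5); v=(1,-2)
4. t=5/2 → B at (5/2,0); v=(1,2)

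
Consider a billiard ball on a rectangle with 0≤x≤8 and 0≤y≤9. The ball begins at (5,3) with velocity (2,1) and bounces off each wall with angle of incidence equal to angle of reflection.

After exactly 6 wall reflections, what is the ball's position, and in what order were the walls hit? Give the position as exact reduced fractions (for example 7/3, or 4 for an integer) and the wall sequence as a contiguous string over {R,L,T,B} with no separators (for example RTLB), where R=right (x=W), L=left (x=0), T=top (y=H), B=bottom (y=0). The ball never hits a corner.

1. t=3/2 → R at (8,9/2); v=(-2,1)
2. t=4 → L at (0,17/2); v=(2,1)
3. t=1/2 → T at (1,9); v=(2,-1)
4. t=7/2 → R at (8,11/2); v=(-2,-1)
5. t=4 → L at (0,3/2); v=(2,-1)
6. t=3/2 → B at (3,0); v=(2,1)

Final position: (3,0)
Wall sequence: RLTRLB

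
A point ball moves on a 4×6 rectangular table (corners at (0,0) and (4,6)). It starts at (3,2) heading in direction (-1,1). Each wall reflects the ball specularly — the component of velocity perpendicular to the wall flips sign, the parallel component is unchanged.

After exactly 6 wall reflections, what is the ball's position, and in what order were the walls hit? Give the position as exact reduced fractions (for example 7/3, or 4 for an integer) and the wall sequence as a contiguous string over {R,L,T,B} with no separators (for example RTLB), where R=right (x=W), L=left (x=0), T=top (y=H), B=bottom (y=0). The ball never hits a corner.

1. t=3 → L at (0,5); v=(1,1)
2. t=1 → T at (1,6); v=(1,-1)
3. t=3 → R at (4,3); v=(-1,-1)
4. t=3 → B at (1,0); v=(-1,1)
5. t=1 → L at (0,1); v=(1,1)
6. t=4 → R at (4,5); v=(-1,1)

Final position: (4,5)
Wall sequence: LTRBLR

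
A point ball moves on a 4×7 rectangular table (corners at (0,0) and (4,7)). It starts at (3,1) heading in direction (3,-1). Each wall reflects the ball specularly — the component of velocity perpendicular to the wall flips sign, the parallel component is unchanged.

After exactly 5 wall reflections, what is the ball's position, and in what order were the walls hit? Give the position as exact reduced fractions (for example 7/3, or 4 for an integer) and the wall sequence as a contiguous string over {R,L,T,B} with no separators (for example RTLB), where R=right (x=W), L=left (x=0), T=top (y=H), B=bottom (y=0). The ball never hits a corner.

Final position: (0,10/3)
Wall sequence: RBLRL

1. t=1/3 → R at (4,2/3); v=(-3,-1)
2. t=2/3 → B at (2,0); v=(-3,1)
3. t=2/3 → L at (0,2/3); v=(3,1)
4. t=4/3 → R at (4,2); v=(-3,1)
5. t=4/3 → L at (0,10/3); v=(3,1)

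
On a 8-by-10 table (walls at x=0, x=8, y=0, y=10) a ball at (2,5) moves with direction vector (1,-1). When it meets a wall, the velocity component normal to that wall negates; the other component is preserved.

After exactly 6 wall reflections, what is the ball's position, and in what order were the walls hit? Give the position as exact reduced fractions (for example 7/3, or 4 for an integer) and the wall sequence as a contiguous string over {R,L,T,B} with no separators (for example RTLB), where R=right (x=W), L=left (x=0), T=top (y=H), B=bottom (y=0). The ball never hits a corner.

1. t=5 → B at (7,0); v=(1,1)
2. t=1 → R at (8,1); v=(-1,1)
3. t=8 → L at (0,9); v=(1,1)
4. t=1 → T at (1,10); v=(1,-1)
5. t=7 → R at (8,3); v=(-1,-1)
6. t=3 → B at (5,0); v=(-1,1)

Final position: (5,0)
Wall sequence: BRLTRB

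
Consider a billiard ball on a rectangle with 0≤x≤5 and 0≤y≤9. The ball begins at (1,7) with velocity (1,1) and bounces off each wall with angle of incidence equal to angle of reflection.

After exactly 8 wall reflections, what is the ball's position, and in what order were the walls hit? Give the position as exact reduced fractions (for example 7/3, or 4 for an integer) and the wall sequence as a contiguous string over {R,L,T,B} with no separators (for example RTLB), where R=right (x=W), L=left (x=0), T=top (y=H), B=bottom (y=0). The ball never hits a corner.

Final position: (5,5)
Wall sequence: TRLBRLTR

1. t=2 → T at (3,9); v=(1,-1)
2. t=2 → R at (5,7); v=(-1,-1)
3. t=5 → L at (0,2); v=(1,-1)
4. t=2 → B at (2,0); v=(1,1)
5. t=3 → R at (5,3); v=(-1,1)
6. t=5 → L at (0,8); v=(1,1)
7. t=1 → T at (1,9); v=(1,-1)
8. t=4 → R at (5,5); v=(-1,-1)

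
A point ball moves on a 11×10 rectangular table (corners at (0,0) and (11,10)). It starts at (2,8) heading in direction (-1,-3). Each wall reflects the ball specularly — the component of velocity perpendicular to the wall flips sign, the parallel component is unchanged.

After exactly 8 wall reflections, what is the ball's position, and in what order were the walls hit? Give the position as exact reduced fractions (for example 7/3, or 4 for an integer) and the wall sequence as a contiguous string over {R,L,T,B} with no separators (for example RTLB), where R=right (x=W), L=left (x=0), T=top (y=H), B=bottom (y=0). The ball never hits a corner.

Final position: (14/3,10)
Wall sequence: LBTBTRBT

1. t=2 → L at (0,2); v=(1,-3)
2. t=2/3 → B at (2/3,0); v=(1,3)
3. t=10/3 → T at (4,10); v=(1,-3)
4. t=10/3 → B at (22/3,0); v=(1,3)
5. t=10/3 → T at (32/3,10); v=(1,-3)
6. t=1/3 → R at (11,9); v=(-1,-3)
7. t=3 → B at (8,0); v=(-1,3)
8. t=10/3 → T at (14/3,10); v=(-1,-3)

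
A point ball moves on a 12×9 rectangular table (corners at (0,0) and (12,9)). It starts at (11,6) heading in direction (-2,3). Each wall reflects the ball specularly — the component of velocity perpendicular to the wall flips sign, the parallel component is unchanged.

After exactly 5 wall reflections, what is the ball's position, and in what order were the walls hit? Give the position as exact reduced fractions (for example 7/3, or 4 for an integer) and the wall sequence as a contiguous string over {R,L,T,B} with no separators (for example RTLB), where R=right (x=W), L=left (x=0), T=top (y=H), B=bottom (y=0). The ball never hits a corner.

Final position: (9,0)
Wall sequence: TBLTB

1. t=1 → T at (9,9); v=(-2,-3)
2. t=3 → B at (3,0); v=(-2,3)
3. t=3/2 → L at (0,9/2); v=(2,3)
4. t=3/2 → T at (3,9); v=(2,-3)
5. t=3 → B at (9,0); v=(2,3)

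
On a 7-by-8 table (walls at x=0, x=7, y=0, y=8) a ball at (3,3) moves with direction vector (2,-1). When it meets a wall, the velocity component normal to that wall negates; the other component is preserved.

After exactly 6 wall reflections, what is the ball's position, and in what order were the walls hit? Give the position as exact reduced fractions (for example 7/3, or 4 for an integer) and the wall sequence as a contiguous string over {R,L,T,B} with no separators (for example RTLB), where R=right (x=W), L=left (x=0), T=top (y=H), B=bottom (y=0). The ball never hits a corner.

Final position: (0,13/2)
Wall sequence: RBLRTL

1. t=2 → R at (7,1); v=(-2,-1)
2. t=1 → B at (5,0); v=(-2,1)
3. t=5/2 → L at (0,5/2); v=(2,1)
4. t=7/2 → R at (7,6); v=(-2,1)
5. t=2 → T at (3,8); v=(-2,-1)
6. t=3/2 → L at (0,13/2); v=(2,-1)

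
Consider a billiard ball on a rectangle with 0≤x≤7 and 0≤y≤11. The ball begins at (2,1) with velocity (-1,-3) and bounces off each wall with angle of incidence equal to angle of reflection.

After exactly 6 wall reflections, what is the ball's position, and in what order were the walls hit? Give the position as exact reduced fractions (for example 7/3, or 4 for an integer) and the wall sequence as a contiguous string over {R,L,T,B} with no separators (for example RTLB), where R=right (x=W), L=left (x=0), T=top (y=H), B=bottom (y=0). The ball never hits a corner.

1. t=1/3 → B at (5/3,0); v=(-1,3)
2. t=5/3 → L at (0,5); v=(1,3)
3. t=2 → T at (2,11); v=(1,-3)
4. t=11/3 → B at (17/3,0); v=(1,3)
5. t=4/3 → R at (7,4); v=(-1,3)
6. t=7/3 → T at (14/3,11); v=(-1,-3)

Final position: (14/3,11)
Wall sequence: BLTBRT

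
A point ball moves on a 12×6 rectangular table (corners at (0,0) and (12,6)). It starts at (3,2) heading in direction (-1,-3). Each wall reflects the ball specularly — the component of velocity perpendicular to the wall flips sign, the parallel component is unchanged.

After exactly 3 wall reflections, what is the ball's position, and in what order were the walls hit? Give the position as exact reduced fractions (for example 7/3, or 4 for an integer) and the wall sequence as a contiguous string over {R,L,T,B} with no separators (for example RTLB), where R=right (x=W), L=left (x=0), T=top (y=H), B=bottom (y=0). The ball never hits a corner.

1. t=2/3 → B at (7/3,0); v=(-1,3)
2. t=2 → T at (1/3,6); v=(-1,-3)
3. t=1/3 → L at (0,5); v=(1,-3)

Final position: (0,5)
Wall sequence: BTL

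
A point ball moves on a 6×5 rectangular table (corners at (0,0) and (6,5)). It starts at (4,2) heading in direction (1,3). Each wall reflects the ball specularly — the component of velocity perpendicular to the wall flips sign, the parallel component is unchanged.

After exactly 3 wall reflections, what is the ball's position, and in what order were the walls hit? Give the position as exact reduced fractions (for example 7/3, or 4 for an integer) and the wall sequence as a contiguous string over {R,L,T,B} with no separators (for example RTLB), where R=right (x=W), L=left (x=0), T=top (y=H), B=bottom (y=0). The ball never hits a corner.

Final position: (16/3,0)
Wall sequence: TRB

1. t=1 → T at (5,5); v=(1,-3)
2. t=1 → R at (6,2); v=(-1,-3)
3. t=2/3 → B at (16/3,0); v=(-1,3)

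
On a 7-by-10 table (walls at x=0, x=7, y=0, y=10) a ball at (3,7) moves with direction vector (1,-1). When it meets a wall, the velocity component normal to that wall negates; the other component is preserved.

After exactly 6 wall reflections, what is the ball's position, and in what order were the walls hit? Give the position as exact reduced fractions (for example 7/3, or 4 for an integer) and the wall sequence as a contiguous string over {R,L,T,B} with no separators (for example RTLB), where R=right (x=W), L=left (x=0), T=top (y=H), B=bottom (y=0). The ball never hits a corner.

1. t=4 → R at (7,3); v=(-1,-1)
2. t=3 → B at (4,0); v=(-1,1)
3. t=4 → L at (0,4); v=(1,1)
4. t=6 → T at (6,10); v=(1,-1)
5. t=1 → R at (7,9); v=(-1,-1)
6. t=7 → L at (0,2); v=(1,-1)

Final position: (0,2)
Wall sequence: RBLTRL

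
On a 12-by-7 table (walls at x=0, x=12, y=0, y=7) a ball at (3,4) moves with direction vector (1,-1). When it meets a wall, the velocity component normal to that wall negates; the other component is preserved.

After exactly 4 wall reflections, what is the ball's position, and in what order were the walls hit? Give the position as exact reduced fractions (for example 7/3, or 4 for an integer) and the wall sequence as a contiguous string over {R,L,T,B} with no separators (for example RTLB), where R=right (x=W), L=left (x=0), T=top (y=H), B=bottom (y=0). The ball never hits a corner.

1. t=4 → B at (7,0); v=(1,1)
2. t=5 → R at (12,5); v=(-1,1)
3. t=2 → T at (10,7); v=(-1,-1)
4. t=7 → B at (3,0); v=(-1,1)

Final position: (3,0)
Wall sequence: BRTB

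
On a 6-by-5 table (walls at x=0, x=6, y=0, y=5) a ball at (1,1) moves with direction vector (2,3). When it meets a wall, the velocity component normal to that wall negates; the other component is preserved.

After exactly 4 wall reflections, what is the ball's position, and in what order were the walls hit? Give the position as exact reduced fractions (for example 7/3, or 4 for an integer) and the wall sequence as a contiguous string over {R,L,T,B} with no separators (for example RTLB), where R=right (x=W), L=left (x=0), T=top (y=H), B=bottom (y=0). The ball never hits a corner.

1. t=4/3 → T at (11/3,5); v=(2,-3)
2. t=7/6 → R at (6,3/2); v=(-2,-3)
3. t=1/2 → B at (5,0); v=(-2,3)
4. t=5/3 → T at (5/3,5); v=(-2,-3)

Final position: (5/3,5)
Wall sequence: TRBT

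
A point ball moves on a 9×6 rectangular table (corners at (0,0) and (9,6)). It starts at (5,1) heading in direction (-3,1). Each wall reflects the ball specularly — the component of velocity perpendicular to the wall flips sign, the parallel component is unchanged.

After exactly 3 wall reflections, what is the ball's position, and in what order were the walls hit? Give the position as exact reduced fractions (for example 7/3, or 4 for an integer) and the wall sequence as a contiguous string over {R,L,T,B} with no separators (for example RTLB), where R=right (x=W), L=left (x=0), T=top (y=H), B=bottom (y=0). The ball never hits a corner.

1. t=5/3 → L at (0,8/3); v=(3,1)
2. t=3 → R at (9,17/3); v=(-3,1)
3. t=1/3 → T at (8,6); v=(-3,-1)

Final position: (8,6)
Wall sequence: LRT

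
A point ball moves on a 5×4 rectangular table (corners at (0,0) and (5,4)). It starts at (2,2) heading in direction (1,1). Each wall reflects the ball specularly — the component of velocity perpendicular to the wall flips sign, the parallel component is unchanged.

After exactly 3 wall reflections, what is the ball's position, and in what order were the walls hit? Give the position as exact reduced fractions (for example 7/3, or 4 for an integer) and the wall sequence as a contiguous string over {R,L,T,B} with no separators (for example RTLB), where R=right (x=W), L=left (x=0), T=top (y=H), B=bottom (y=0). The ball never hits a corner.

1. t=2 → T at (4,4); v=(1,-1)
2. t=1 → R at (5,3); v=(-1,-1)
3. t=3 → B at (2,0); v=(-1,1)

Final position: (2,0)
Wall sequence: TRB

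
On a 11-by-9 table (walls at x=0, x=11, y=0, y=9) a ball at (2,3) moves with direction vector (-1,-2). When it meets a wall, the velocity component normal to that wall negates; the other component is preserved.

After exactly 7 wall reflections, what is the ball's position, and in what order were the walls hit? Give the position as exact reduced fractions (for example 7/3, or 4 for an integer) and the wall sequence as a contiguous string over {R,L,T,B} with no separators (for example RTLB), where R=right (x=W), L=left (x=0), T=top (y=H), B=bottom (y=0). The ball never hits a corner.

Final position: (9/2,0)
Wall sequence: BLTBRTB

1. t=3/2 → B at (1/2,0); v=(-1,2)
2. t=1/2 → L at (0,1); v=(1,2)
3. t=4 → T at (4,9); v=(1,-2)
4. t=9/2 → B at (17/2,0); v=(1,2)
5. t=5/2 → R at (11,5); v=(-1,2)
6. t=2 → T at (9,9); v=(-1,-2)
7. t=9/2 → B at (9/2,0); v=(-1,2)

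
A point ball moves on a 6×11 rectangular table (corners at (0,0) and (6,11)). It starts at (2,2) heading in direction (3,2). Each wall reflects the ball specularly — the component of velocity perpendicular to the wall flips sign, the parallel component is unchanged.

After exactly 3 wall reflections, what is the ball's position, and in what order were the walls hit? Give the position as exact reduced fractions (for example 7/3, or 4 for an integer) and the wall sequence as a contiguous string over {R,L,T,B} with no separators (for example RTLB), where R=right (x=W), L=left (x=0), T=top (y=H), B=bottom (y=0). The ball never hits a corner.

Final position: (7/2,11)
Wall sequence: RLT

1. t=4/3 → R at (6,14/3); v=(-3,2)
2. t=2 → L at (0,26/3); v=(3,2)
3. t=7/6 → T at (7/2,11); v=(3,-2)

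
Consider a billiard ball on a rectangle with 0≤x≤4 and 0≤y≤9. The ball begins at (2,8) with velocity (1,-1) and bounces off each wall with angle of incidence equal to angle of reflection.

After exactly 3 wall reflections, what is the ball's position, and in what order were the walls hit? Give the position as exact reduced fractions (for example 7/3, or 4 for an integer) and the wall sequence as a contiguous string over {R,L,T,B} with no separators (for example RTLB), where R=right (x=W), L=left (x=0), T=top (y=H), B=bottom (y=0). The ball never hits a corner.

1. t=2 → R at (4,6); v=(-1,-1)
2. t=4 → L at (0,2); v=(1,-1)
3. t=2 → B at (2,0); v=(1,1)

Final position: (2,0)
Wall sequence: RLB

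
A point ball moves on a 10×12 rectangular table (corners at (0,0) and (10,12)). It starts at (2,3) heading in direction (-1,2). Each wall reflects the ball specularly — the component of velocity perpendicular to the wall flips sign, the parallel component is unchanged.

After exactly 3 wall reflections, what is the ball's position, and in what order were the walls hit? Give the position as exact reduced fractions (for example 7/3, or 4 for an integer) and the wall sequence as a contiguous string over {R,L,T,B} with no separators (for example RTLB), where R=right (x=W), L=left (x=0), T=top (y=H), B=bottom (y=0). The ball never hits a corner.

1. t=2 → L at (0,7); v=(1,2)
2. t=5/2 → T at (5/2,12); v=(1,-2)
3. t=6 → B at (17/2,0); v=(1,2)

Final position: (17/2,0)
Wall sequence: LTB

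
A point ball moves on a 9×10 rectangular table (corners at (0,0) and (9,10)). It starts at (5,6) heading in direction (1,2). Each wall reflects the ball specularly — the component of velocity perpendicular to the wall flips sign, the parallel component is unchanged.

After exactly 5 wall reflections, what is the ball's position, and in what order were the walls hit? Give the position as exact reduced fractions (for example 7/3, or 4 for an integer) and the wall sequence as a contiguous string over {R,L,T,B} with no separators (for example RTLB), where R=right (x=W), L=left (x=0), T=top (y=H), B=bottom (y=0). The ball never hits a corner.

1. t=2 → T at (7,10); v=(1,-2)
2. t=2 → R at (9,6); v=(-1,-2)
3. t=3 → B at (6,0); v=(-1,2)
4. t=5 → T at (1,10); v=(-1,-2)
5. t=1 → L at (0,8); v=(1,-2)

Final position: (0,8)
Wall sequence: TRBTL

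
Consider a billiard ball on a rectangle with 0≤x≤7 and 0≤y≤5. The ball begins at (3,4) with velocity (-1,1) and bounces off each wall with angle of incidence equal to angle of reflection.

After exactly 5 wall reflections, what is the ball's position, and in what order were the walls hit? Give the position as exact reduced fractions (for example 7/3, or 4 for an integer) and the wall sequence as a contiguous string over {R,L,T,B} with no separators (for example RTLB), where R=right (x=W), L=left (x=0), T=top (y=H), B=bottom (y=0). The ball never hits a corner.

1. t=1 → T at (2,5); v=(-1,-1)
2. t=2 → L at (0,3); v=(1,-1)
3. t=3 → B at (3,0); v=(1,1)
4. t=4 → R at (7,4); v=(-1,1)
5. t=1 → T at (6,5); v=(-1,-1)

Final position: (6,5)
Wall sequence: TLBRT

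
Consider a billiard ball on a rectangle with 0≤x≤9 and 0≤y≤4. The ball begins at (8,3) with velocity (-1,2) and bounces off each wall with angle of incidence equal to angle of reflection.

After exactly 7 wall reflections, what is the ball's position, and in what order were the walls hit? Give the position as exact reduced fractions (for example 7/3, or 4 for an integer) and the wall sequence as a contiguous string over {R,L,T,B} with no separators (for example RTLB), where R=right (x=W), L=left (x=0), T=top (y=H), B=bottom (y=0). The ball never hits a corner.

Final position: (5/2,0)
Wall sequence: TBTBLTB

1. t=1/2 → T at (15/2,4); v=(-1,-2)
2. t=2 → B at (11/2,0); v=(-1,2)
3. t=2 → T at (7/2,4); v=(-1,-2)
4. t=2 → B at (3/2,0); v=(-1,2)
5. t=3/2 → L at (0,3); v=(1,2)
6. t=1/2 → T at (1/2,4); v=(1,-2)
7. t=2 → B at (5/2,0); v=(1,2)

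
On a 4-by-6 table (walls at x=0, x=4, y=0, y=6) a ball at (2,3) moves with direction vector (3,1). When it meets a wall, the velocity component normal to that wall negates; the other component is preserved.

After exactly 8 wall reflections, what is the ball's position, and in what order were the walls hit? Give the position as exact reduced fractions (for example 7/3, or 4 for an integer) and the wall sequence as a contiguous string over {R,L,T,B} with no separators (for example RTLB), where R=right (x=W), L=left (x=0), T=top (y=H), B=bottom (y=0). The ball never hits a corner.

1. t=2/3 → R at (4,11/3); v=(-3,1)
2. t=4/3 → L at (0,5); v=(3,1)
3. t=1 → T at (3,6); v=(3,-1)
4. t=1/3 → R at (4,17/3); v=(-3,-1)
5. t=4/3 → L at (0,13/3); v=(3,-1)
6. t=4/3 → R at (4,3); v=(-3,-1)
7. t=4/3 → L at (0,5/3); v=(3,-1)
8. t=4/3 → R at (4,1/3); v=(-3,-1)

Final position: (4,1/3)
Wall sequence: RLTRLRLR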